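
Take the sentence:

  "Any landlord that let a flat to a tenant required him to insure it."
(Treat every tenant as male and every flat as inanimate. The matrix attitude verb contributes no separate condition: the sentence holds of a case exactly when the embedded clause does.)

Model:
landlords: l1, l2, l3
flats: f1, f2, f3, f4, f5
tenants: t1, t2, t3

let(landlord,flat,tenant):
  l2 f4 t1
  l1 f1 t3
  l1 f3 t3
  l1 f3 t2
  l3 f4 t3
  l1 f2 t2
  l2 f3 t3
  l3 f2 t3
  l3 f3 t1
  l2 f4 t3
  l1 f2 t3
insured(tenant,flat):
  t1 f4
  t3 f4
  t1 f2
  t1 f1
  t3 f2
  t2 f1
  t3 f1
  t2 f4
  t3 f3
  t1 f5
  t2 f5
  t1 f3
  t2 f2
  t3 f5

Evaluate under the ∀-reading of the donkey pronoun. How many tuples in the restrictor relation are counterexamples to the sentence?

"him" takes "a tenant" as antecedent and "it" takes "a flat"; both are donkey pronouns co-varying with the restrictor.
Strong reading: for every (l,f,t) with let(l,f,t), insured(t,f).
Restrictor triples: (l1,f1,t3)→insured(t3,f1) ✓  (l1,f2,t2)→insured(t2,f2) ✓  (l1,f2,t3)→insured(t3,f2) ✓  (l1,f3,t2)→insured(t2,f3) ✗  (l1,f3,t3)→insured(t3,f3) ✓  (l2,f3,t3)→insured(t3,f3) ✓  (l2,f4,t1)→insured(t1,f4) ✓  (l2,f4,t3)→insured(t3,f4) ✓  (l3,f2,t3)→insured(t3,f2) ✓  (l3,f3,t1)→insured(t1,f3) ✓  (l3,f4,t3)→insured(t3,f4) ✓
Counterexamples (restrictor triples failing the scope): 1.

1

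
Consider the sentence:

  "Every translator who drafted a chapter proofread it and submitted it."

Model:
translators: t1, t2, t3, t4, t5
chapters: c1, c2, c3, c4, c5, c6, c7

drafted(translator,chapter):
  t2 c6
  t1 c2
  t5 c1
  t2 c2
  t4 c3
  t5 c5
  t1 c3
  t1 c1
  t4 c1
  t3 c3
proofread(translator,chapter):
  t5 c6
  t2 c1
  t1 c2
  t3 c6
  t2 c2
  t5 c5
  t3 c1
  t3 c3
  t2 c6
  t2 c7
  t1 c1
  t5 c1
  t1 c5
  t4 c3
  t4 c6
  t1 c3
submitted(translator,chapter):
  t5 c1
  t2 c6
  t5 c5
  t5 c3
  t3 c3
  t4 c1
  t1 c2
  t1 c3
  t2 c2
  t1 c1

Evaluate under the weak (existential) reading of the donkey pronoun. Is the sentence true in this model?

False

"it" takes "a chapter" as antecedent — a donkey pronoun bound across the clause boundary.
Weak reading: every translator t with some drafted-chapter has at least one drafted-chapter c such that proofread(t,c) ∧ submitted(t,c).
Per translator: t1:✓  t2:✓  t3:✓  t4:✗  t5:✓
t4 has no witness among its drafted-chapters.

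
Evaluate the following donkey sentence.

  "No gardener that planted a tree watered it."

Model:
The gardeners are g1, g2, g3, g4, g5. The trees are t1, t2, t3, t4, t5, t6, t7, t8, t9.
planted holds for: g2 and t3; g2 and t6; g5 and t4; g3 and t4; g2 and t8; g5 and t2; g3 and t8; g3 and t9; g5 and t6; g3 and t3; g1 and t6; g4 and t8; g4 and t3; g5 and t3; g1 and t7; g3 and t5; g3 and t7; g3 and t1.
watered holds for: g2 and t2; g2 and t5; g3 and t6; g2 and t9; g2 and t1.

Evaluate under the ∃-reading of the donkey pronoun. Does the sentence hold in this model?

True

"it" takes "a tree" as antecedent — a donkey pronoun bound across the clause boundary.
Truth condition: for no (g,t) with planted(g,t) does watered(g,t) hold.
Restrictor pairs — does the scope hold? (g1,t6):fails  (g1,t7):fails  (g2,t3):fails  (g2,t6):fails  (g2,t8):fails  (g3,t1):fails  (g3,t3):fails  (g3,t4):fails  (g3,t5):fails  (g3,t7):fails  (g3,t8):fails  (g3,t9):fails  (g4,t3):fails  (g4,t8):fails  (g5,t2):fails  (g5,t3):fails  (g5,t4):fails  (g5,t6):fails
Scope holds for no restrictor pair, so the sentence is true.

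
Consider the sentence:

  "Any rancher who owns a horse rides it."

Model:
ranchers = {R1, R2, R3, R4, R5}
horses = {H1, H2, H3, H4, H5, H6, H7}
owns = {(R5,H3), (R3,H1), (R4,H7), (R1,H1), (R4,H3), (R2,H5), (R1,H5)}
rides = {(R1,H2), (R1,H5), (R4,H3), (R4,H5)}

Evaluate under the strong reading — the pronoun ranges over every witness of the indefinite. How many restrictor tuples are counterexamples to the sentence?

"it" takes "a horse" as antecedent — a donkey pronoun bound across the clause boundary.
Strong reading: for every (r,h) with owns(r,h), rides(r,h).
Restrictor pairs: (R1,H1) ✗  (R1,H5) ✓  (R2,H5) ✗  (R3,H1) ✗  (R4,H3) ✓  (R4,H7) ✗  (R5,H3) ✗
Counterexamples (restrictor pairs failing the scope): 5.

5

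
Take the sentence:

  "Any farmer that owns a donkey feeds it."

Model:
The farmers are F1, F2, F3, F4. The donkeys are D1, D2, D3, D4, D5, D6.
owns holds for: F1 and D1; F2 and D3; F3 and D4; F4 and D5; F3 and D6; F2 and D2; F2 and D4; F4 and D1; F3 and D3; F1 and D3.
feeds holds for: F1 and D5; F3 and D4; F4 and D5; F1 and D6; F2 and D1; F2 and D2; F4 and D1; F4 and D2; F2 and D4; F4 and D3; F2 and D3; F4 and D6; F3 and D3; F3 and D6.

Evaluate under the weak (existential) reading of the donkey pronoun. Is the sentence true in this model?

False

"it" takes "a donkey" as antecedent — a donkey pronoun bound across the clause boundary.
Weak reading: every farmer f with some owns-donkey has at least one owns-donkey d such that feeds(f,d).
Per farmer: F1:✗  F2:✓  F3:✓  F4:✓
F1 has no witness among its owns-donkeys.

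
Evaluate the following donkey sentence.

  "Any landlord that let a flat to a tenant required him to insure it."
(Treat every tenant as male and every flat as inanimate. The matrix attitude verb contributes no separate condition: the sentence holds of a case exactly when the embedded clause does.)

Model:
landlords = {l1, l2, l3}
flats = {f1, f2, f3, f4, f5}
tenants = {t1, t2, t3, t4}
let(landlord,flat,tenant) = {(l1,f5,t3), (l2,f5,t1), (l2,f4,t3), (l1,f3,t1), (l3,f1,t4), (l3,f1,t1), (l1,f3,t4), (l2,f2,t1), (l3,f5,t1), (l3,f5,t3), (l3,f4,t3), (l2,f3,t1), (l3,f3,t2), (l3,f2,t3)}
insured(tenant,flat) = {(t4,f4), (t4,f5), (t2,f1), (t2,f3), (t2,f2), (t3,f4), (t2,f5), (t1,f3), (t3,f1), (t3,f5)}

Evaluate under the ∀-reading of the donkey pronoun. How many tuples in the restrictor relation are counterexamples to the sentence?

7

"him" takes "a tenant" as antecedent and "it" takes "a flat"; both are donkey pronouns co-varying with the restrictor.
Strong reading: for every (l,f,t) with let(l,f,t), insured(t,f).
Restrictor triples: (l1,f3,t1)→insured(t1,f3) ✓  (l1,f3,t4)→insured(t4,f3) ✗  (l1,f5,t3)→insured(t3,f5) ✓  (l2,f2,t1)→insured(t1,f2) ✗  (l2,f3,t1)→insured(t1,f3) ✓  (l2,f4,t3)→insured(t3,f4) ✓  (l2,f5,t1)→insured(t1,f5) ✗  (l3,f1,t1)→insured(t1,f1) ✗  (l3,f1,t4)→insured(t4,f1) ✗  (l3,f2,t3)→insured(t3,f2) ✗  (l3,f3,t2)→insured(t2,f3) ✓  (l3,f4,t3)→insured(t3,f4) ✓  (l3,f5,t1)→insured(t1,f5) ✗  (l3,f5,t3)→insured(t3,f5) ✓
Counterexamples (restrictor triples failing the scope): 7.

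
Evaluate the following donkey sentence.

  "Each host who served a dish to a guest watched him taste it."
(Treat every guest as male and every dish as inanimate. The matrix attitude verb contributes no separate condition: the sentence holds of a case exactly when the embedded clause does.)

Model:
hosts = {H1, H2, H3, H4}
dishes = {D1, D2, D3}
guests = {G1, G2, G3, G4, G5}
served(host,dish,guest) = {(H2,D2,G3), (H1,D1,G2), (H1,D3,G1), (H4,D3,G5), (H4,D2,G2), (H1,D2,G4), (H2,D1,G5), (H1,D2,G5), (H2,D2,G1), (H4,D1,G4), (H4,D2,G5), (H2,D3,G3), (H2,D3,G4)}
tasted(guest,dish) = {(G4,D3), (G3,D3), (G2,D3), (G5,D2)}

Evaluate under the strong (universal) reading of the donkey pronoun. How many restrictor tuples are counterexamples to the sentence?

"him" takes "a guest" as antecedent and "it" takes "a dish"; both are donkey pronouns co-varying with the restrictor.
Strong reading: for every (h,d,g) with served(h,d,g), tasted(g,d).
Restrictor triples: (H1,D1,G2)→tasted(G2,D1) ✗  (H1,D2,G4)→tasted(G4,D2) ✗  (H1,D2,G5)→tasted(G5,D2) ✓  (H1,D3,G1)→tasted(G1,D3) ✗  (H2,D1,G5)→tasted(G5,D1) ✗  (H2,D2,G1)→tasted(G1,D2) ✗  (H2,D2,G3)→tasted(G3,D2) ✗  (H2,D3,G3)→tasted(G3,D3) ✓  (H2,D3,G4)→tasted(G4,D3) ✓  (H4,D1,G4)→tasted(G4,D1) ✗  (H4,D2,G2)→tasted(G2,D2) ✗  (H4,D2,G5)→tasted(G5,D2) ✓  (H4,D3,G5)→tasted(G5,D3) ✗
Counterexamples (restrictor triples failing the scope): 9.

9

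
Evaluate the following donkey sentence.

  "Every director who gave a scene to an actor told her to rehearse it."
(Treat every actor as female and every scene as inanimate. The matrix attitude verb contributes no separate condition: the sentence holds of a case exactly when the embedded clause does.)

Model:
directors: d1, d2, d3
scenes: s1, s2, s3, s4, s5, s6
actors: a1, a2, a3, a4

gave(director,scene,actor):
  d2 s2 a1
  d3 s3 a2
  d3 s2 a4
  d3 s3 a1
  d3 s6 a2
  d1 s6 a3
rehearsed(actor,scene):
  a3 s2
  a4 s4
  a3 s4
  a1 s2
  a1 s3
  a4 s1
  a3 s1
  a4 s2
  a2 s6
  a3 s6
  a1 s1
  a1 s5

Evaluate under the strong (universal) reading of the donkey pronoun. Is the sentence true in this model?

False

"her" takes "an actor" as antecedent and "it" takes "a scene"; both are donkey pronouns co-varying with the restrictor.
Strong reading: for every (d,s,a) with gave(d,s,a), rehearsed(a,s).
Restrictor triples: (d1,s6,a3)→rehearsed(a3,s6) ✓  (d2,s2,a1)→rehearsed(a1,s2) ✓  (d3,s2,a4)→rehearsed(a4,s2) ✓  (d3,s3,a1)→rehearsed(a1,s3) ✓  (d3,s3,a2)→rehearsed(a2,s3) ✗  (d3,s6,a2)→rehearsed(a2,s6) ✓
Counterexample: (d3,s3,a2) — rehearsed(a2,s3) does not hold.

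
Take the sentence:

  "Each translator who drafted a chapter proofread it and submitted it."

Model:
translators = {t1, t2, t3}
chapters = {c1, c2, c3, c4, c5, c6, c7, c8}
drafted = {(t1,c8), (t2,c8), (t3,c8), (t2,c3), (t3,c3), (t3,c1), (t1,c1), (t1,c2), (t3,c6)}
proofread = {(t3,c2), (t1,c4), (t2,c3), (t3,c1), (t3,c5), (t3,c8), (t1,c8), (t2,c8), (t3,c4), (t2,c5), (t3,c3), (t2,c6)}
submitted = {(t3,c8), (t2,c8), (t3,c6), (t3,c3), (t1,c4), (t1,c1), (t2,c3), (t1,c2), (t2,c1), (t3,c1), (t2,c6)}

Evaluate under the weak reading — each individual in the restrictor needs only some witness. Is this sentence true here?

"it" takes "a chapter" as antecedent — a donkey pronoun bound across the clause boundary.
Weak reading: every translator t with some drafted-chapter has at least one drafted-chapter c such that proofread(t,c) ∧ submitted(t,c).
Per translator: t1:✗  t2:✓  t3:✓
t1 has no witness among its drafted-chapters.

False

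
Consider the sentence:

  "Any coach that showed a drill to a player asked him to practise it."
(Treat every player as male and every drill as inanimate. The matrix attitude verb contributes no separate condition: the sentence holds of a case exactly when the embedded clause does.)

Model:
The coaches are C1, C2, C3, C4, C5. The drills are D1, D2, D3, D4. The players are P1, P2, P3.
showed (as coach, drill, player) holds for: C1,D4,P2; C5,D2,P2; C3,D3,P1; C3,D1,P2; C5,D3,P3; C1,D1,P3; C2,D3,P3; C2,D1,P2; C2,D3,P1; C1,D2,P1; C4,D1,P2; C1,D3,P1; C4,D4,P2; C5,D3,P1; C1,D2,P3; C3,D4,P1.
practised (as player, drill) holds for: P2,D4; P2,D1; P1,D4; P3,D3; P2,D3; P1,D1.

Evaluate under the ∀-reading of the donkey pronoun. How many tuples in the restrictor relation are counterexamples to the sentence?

8

"him" takes "a player" as antecedent and "it" takes "a drill"; both are donkey pronouns co-varying with the restrictor.
Strong reading: for every (c,d,p) with showed(c,d,p), practised(p,d).
Restrictor triples: (C1,D1,P3)→practised(P3,D1) ✗  (C1,D2,P1)→practised(P1,D2) ✗  (C1,D2,P3)→practised(P3,D2) ✗  (C1,D3,P1)→practised(P1,D3) ✗  (C1,D4,P2)→practised(P2,D4) ✓  (C2,D1,P2)→practised(P2,D1) ✓  (C2,D3,P1)→practised(P1,D3) ✗  (C2,D3,P3)→practised(P3,D3) ✓  (C3,D1,P2)→practised(P2,D1) ✓  (C3,D3,P1)→practised(P1,D3) ✗  (C3,D4,P1)→practised(P1,D4) ✓  (C4,D1,P2)→practised(P2,D1) ✓  (C4,D4,P2)→practised(P2,D4) ✓  (C5,D2,P2)→practised(P2,D2) ✗  (C5,D3,P1)→practised(P1,D3) ✗  (C5,D3,P3)→practised(P3,D3) ✓
Counterexamples (restrictor triples failing the scope): 8.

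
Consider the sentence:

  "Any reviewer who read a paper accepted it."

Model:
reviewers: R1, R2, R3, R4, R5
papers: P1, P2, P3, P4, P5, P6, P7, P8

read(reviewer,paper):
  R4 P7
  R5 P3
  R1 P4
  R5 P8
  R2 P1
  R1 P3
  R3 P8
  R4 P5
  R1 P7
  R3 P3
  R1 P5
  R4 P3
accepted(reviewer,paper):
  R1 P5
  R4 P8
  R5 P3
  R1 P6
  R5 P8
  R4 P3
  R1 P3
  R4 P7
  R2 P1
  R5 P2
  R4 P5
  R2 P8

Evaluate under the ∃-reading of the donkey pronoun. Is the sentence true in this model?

"it" takes "a paper" as antecedent — a donkey pronoun bound across the clause boundary.
Weak reading: every reviewer r with some read-paper has at least one read-paper p such that accepted(r,p).
Per reviewer: R1:✓  R2:✓  R3:✗  R4:✓  R5:✓
R3 has no witness among its read-papers.

False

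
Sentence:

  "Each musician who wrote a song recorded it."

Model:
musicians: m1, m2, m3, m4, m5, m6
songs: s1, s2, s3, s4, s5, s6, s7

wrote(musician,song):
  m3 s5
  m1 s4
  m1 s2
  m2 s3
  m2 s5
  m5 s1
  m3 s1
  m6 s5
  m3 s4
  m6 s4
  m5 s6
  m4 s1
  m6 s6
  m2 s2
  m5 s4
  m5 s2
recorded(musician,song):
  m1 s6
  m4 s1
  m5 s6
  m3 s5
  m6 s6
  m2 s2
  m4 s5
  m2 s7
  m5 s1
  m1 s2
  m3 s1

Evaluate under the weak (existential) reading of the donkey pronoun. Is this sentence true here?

True

"it" takes "a song" as antecedent — a donkey pronoun bound across the clause boundary.
Weak reading: every musician m with some wrote-song has at least one wrote-song s such that recorded(m,s).
Per musician: m1:✓  m2:✓  m3:✓  m4:✓  m5:✓  m6:✓
Every musician in the restrictor has a witness.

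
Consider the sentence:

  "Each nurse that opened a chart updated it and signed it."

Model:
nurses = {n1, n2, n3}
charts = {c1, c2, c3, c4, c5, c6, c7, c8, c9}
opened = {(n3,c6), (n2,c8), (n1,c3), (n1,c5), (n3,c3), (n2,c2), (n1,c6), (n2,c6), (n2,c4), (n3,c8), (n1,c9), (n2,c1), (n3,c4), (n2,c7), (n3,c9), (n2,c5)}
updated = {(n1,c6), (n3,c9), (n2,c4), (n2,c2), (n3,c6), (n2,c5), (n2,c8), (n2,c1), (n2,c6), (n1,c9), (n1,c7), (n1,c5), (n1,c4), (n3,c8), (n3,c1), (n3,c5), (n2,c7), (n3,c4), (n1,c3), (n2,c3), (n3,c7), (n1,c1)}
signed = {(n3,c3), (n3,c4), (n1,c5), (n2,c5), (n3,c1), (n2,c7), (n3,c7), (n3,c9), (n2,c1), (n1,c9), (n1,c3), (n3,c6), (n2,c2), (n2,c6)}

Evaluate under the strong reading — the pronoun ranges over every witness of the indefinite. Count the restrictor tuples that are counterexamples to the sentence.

5

"it" takes "a chart" as antecedent — a donkey pronoun bound across the clause boundary.
Strong reading: for every (n,c) with opened(n,c), updated(n,c) ∧ signed(n,c).
Restrictor pairs: (n1,c3) ✓  (n1,c5) ✓  (n1,c6) ✗  (n1,c9) ✓  (n2,c1) ✓  (n2,c2) ✓  (n2,c4) ✗  (n2,c5) ✓  (n2,c6) ✓  (n2,c7) ✓  (n2,c8) ✗  (n3,c3) ✗  (n3,c4) ✓  (n3,c6) ✓  (n3,c8) ✗  (n3,c9) ✓
Counterexamples (restrictor pairs failing the scope): 5.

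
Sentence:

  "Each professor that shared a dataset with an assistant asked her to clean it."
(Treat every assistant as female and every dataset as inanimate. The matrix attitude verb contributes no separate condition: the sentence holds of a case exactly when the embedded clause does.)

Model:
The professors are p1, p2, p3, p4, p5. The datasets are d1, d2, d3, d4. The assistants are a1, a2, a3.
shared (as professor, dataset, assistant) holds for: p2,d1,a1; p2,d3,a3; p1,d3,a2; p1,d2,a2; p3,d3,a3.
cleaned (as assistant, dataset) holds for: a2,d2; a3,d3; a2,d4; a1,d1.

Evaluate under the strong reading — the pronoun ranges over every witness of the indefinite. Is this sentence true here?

False

"her" takes "an assistant" as antecedent and "it" takes "a dataset"; both are donkey pronouns co-varying with the restrictor.
Strong reading: for every (p,d,a) with shared(p,d,a), cleaned(a,d).
Restrictor triples: (p1,d2,a2)→cleaned(a2,d2) ✓  (p1,d3,a2)→cleaned(a2,d3) ✗  (p2,d1,a1)→cleaned(a1,d1) ✓  (p2,d3,a3)→cleaned(a3,d3) ✓  (p3,d3,a3)→cleaned(a3,d3) ✓
Counterexample: (p1,d3,a2) — cleaned(a2,d3) does not hold.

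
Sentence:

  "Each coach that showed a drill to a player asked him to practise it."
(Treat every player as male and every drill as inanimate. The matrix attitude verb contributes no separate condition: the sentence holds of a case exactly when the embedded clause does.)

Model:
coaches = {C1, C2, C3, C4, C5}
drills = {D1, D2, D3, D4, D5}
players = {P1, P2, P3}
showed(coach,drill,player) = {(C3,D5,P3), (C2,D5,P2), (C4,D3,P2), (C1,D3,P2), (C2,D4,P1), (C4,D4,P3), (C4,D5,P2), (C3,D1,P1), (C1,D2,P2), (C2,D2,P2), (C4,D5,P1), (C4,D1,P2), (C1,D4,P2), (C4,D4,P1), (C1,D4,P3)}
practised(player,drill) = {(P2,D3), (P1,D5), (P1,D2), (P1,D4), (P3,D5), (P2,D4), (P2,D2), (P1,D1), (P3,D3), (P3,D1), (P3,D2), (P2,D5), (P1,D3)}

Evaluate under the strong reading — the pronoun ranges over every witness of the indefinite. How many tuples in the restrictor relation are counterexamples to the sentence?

3

"him" takes "a player" as antecedent and "it" takes "a drill"; both are donkey pronouns co-varying with the restrictor.
Strong reading: for every (c,d,p) with showed(c,d,p), practised(p,d).
Restrictor triples: (C1,D2,P2)→practised(P2,D2) ✓  (C1,D3,P2)→practised(P2,D3) ✓  (C1,D4,P2)→practised(P2,D4) ✓  (C1,D4,P3)→practised(P3,D4) ✗  (C2,D2,P2)→practised(P2,D2) ✓  (C2,D4,P1)→practised(P1,D4) ✓  (C2,D5,P2)→practised(P2,D5) ✓  (C3,D1,P1)→practised(P1,D1) ✓  (C3,D5,P3)→practised(P3,D5) ✓  (C4,D1,P2)→practised(P2,D1) ✗  (C4,D3,P2)→practised(P2,D3) ✓  (C4,D4,P1)→practised(P1,D4) ✓  (C4,D4,P3)→practised(P3,D4) ✗  (C4,D5,P1)→practised(P1,D5) ✓  (C4,D5,P2)→practised(P2,D5) ✓
Counterexamples (restrictor triples failing the scope): 3.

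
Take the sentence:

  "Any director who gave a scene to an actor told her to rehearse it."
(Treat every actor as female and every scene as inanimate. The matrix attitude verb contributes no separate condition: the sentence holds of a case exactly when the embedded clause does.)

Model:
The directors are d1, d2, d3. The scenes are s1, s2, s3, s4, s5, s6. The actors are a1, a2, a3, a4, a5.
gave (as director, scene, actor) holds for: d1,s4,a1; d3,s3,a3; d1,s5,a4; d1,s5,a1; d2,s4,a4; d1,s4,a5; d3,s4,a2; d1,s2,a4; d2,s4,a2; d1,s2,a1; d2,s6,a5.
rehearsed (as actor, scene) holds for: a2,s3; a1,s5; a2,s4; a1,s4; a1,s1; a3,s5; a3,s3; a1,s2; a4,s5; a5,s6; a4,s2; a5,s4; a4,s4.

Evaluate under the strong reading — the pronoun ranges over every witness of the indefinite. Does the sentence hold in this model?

True

"her" takes "an actor" as antecedent and "it" takes "a scene"; both are donkey pronouns co-varying with the restrictor.
Strong reading: for every (d,s,a) with gave(d,s,a), rehearsed(a,s).
Restrictor triples: (d1,s2,a1)→rehearsed(a1,s2) ✓  (d1,s2,a4)→rehearsed(a4,s2) ✓  (d1,s4,a1)→rehearsed(a1,s4) ✓  (d1,s4,a5)→rehearsed(a5,s4) ✓  (d1,s5,a1)→rehearsed(a1,s5) ✓  (d1,s5,a4)→rehearsed(a4,s5) ✓  (d2,s4,a2)→rehearsed(a2,s4) ✓  (d2,s4,a4)→rehearsed(a4,s4) ✓  (d2,s6,a5)→rehearsed(a5,s6) ✓  (d3,s3,a3)→rehearsed(a3,s3) ✓  (d3,s4,a2)→rehearsed(a2,s4) ✓
Every restrictor triple satisfies the scope.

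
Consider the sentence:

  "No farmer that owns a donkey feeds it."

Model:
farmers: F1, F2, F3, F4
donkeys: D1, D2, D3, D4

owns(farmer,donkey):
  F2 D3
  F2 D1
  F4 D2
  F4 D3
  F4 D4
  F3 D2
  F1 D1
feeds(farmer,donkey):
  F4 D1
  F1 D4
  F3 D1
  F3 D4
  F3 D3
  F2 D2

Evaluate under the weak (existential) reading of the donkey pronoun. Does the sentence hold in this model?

"it" takes "a donkey" as antecedent — a donkey pronoun bound across the clause boundary.
Truth condition: for no (f,d) with owns(f,d) does feeds(f,d) hold.
Restrictor pairs — does the scope hold? (F1,D1):fails  (F2,D1):fails  (F2,D3):fails  (F3,D2):fails  (F4,D2):fails  (F4,D3):fails  (F4,D4):fails
Scope holds for no restrictor pair, so the sentence is true.

True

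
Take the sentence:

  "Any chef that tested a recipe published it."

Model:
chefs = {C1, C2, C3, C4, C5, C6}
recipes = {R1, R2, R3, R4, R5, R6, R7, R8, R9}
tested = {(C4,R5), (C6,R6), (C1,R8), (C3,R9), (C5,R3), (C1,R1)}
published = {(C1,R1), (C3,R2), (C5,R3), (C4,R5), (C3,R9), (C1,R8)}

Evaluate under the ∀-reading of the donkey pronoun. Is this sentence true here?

False

"it" takes "a recipe" as antecedent — a donkey pronoun bound across the clause boundary.
Strong reading: for every (c,r) with tested(c,r), published(c,r).
Restrictor pairs: (C1,R1) ✓  (C1,R8) ✓  (C3,R9) ✓  (C4,R5) ✓  (C5,R3) ✓  (C6,R6) ✗
Counterexample: (C6,R6) is in tested but fails the scope.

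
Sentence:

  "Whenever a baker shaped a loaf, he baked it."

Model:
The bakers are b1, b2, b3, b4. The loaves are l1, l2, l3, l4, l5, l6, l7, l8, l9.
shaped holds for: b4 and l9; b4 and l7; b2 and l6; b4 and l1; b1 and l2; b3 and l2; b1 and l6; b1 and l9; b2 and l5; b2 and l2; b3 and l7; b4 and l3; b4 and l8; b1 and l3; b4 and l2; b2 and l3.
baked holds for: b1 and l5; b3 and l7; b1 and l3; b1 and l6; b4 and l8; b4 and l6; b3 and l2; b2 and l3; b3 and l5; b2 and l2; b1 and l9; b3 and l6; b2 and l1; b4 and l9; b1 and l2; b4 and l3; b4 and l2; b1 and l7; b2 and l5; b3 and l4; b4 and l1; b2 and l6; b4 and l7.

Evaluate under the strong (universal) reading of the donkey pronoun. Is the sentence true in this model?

True

"it" takes "a loaf" as antecedent — a donkey pronoun bound across the clause boundary.
Strong reading: for every (b,l) with shaped(b,l), baked(b,l).
Restrictor pairs: (b1,l2) ✓  (b1,l3) ✓  (b1,l6) ✓  (b1,l9) ✓  (b2,l2) ✓  (b2,l3) ✓  (b2,l5) ✓  (b2,l6) ✓  (b3,l2) ✓  (b3,l7) ✓  (b4,l1) ✓  (b4,l2) ✓  (b4,l3) ✓  (b4,l7) ✓  (b4,l8) ✓  (b4,l9) ✓
Every restrictor pair satisfies the scope.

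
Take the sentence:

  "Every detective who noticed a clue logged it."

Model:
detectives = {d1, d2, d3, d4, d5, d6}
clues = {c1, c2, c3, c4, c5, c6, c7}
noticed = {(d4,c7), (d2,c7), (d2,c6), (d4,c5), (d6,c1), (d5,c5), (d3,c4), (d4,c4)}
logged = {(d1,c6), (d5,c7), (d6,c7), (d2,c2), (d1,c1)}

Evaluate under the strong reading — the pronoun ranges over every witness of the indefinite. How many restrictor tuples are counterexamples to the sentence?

8

"it" takes "a clue" as antecedent — a donkey pronoun bound across the clause boundary.
Strong reading: for every (d,c) with noticed(d,c), logged(d,c).
Restrictor pairs: (d2,c6) ✗  (d2,c7) ✗  (d3,c4) ✗  (d4,c4) ✗  (d4,c5) ✗  (d4,c7) ✗  (d5,c5) ✗  (d6,c1) ✗
Counterexamples (restrictor pairs failing the scope): 8.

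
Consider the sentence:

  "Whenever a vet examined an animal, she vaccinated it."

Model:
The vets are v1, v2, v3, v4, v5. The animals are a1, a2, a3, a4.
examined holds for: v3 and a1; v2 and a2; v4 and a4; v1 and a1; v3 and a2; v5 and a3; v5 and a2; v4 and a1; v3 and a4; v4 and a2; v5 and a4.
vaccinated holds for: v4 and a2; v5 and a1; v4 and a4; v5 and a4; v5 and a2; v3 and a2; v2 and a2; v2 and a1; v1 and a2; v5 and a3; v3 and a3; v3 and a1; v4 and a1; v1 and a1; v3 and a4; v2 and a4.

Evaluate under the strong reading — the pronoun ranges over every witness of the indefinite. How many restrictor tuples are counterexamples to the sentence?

"it" takes "an animal" as antecedent — a donkey pronoun bound across the clause boundary.
Strong reading: for every (v,a) with examined(v,a), vaccinated(v,a).
Restrictor pairs: (v1,a1) ✓  (v2,a2) ✓  (v3,a1) ✓  (v3,a2) ✓  (v3,a4) ✓  (v4,a1) ✓  (v4,a2) ✓  (v4,a4) ✓  (v5,a2) ✓  (v5,a3) ✓  (v5,a4) ✓
Counterexamples (restrictor pairs failing the scope): 0.

0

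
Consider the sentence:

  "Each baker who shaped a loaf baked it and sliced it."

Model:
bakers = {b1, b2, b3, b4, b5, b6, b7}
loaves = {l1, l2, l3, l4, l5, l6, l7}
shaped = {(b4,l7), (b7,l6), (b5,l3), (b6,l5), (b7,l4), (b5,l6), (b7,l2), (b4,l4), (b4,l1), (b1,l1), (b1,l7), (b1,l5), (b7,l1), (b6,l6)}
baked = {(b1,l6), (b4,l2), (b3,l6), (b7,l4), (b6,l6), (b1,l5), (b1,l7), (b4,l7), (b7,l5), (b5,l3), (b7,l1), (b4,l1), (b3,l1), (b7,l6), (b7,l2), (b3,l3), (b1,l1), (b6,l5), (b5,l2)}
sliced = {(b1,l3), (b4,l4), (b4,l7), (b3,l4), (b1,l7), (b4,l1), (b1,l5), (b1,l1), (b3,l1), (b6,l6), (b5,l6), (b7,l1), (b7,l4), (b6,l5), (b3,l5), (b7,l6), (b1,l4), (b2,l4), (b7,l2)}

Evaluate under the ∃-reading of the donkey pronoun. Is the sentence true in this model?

False

"it" takes "a loaf" as antecedent — a donkey pronoun bound across the clause boundary.
Weak reading: every baker b with some shaped-loaf has at least one shaped-loaf l such that baked(b,l) ∧ sliced(b,l).
Per baker: b1:✓  b4:✓  b5:✗  b6:✓  b7:✓
b5 has no witness among its shaped-loaves.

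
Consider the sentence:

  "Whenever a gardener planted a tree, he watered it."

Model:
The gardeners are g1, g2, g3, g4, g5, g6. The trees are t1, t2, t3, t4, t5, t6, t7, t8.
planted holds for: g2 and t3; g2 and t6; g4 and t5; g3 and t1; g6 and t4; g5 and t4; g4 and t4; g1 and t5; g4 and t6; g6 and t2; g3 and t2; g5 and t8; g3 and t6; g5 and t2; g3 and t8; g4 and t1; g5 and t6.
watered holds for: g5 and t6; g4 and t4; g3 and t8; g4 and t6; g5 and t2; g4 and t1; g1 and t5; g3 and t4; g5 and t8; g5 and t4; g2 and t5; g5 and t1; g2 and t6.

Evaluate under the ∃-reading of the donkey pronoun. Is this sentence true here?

False

"it" takes "a tree" as antecedent — a donkey pronoun bound across the clause boundary.
Weak reading: every gardener g with some planted-tree has at least one planted-tree t such that watered(g,t).
Per gardener: g1:✓  g2:✓  g3:✓  g4:✓  g5:✓  g6:✗
g6 has no witness among its planted-trees.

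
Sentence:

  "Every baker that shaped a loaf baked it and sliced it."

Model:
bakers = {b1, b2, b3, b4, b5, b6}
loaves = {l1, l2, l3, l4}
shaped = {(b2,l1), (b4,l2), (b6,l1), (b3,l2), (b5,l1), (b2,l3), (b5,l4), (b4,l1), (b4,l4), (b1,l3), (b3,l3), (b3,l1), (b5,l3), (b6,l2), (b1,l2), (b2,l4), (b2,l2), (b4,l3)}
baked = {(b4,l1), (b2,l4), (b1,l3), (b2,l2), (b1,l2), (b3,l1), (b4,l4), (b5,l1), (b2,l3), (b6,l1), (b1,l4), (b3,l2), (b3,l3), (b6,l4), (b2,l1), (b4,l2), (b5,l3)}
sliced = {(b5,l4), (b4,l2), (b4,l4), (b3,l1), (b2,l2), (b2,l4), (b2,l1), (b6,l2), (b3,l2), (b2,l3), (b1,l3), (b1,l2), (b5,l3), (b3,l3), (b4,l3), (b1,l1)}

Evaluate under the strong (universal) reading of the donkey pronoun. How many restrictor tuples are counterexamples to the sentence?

"it" takes "a loaf" as antecedent — a donkey pronoun bound across the clause boundary.
Strong reading: for every (b,l) with shaped(b,l), baked(b,l) ∧ sliced(b,l).
Restrictor pairs: (b1,l2) ✓  (b1,l3) ✓  (b2,l1) ✓  (b2,l2) ✓  (b2,l3) ✓  (b2,l4) ✓  (b3,l1) ✓  (b3,l2) ✓  (b3,l3) ✓  (b4,l1) ✗  (b4,l2) ✓  (b4,l3) ✗  (b4,l4) ✓  (b5,l1) ✗  (b5,l3) ✓  (b5,l4) ✗  (b6,l1) ✗  (b6,l2) ✗
Counterexamples (restrictor pairs failing the scope): 6.

6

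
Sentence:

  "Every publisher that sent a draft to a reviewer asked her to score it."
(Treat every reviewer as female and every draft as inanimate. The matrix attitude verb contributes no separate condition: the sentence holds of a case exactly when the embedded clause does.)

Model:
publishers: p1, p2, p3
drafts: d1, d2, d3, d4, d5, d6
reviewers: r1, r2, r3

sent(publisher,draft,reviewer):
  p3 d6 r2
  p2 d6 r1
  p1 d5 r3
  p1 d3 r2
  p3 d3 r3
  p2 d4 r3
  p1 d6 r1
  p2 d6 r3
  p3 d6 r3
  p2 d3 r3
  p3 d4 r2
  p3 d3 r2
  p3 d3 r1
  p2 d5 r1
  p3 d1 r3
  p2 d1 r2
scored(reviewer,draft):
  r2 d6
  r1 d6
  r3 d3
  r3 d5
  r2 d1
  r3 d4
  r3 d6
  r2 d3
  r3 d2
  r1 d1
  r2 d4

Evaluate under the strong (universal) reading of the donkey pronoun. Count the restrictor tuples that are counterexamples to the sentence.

3

"her" takes "a reviewer" as antecedent and "it" takes "a draft"; both are donkey pronouns co-varying with the restrictor.
Strong reading: for every (p,d,r) with sent(p,d,r), scored(r,d).
Restrictor triples: (p1,d3,r2)→scored(r2,d3) ✓  (p1,d5,r3)→scored(r3,d5) ✓  (p1,d6,r1)→scored(r1,d6) ✓  (p2,d1,r2)→scored(r2,d1) ✓  (p2,d3,r3)→scored(r3,d3) ✓  (p2,d4,r3)→scored(r3,d4) ✓  (p2,d5,r1)→scored(r1,d5) ✗  (p2,d6,r1)→scored(r1,d6) ✓  (p2,d6,r3)→scored(r3,d6) ✓  (p3,d1,r3)→scored(r3,d1) ✗  (p3,d3,r1)→scored(r1,d3) ✗  (p3,d3,r2)→scored(r2,d3) ✓  (p3,d3,r3)→scored(r3,d3) ✓  (p3,d4,r2)→scored(r2,d4) ✓  (p3,d6,r2)→scored(r2,d6) ✓  (p3,d6,r3)→scored(r3,d6) ✓
Counterexamples (restrictor triples failing the scope): 3.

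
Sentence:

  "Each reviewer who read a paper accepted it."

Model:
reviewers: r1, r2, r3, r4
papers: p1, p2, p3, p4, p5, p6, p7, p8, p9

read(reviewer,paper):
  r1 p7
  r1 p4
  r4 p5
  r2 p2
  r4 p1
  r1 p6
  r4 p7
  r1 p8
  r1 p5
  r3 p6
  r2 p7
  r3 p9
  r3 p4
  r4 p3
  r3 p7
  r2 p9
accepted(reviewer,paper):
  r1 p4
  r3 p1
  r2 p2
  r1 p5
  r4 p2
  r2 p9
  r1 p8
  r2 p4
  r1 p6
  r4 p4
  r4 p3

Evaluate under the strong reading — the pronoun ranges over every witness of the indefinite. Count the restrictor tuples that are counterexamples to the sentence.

9

"it" takes "a paper" as antecedent — a donkey pronoun bound across the clause boundary.
Strong reading: for every (r,p) with read(r,p), accepted(r,p).
Restrictor pairs: (r1,p4) ✓  (r1,p5) ✓  (r1,p6) ✓  (r1,p7) ✗  (r1,p8) ✓  (r2,p2) ✓  (r2,p7) ✗  (r2,p9) ✓  (r3,p4) ✗  (r3,p6) ✗  (r3,p7) ✗  (r3,p9) ✗  (r4,p1) ✗  (r4,p3) ✓  (r4,p5) ✗  (r4,p7) ✗
Counterexamples (restrictor pairs failing the scope): 9.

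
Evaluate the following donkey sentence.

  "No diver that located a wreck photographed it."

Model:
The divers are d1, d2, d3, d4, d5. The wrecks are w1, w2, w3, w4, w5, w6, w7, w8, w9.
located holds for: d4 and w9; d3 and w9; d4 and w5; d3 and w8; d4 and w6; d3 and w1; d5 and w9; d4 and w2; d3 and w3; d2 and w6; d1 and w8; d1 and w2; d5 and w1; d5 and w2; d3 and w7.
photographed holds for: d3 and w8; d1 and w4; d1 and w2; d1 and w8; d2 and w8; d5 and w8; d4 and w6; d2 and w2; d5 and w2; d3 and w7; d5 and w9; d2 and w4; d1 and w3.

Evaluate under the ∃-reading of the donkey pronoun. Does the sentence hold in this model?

"it" takes "a wreck" as antecedent — a donkey pronoun bound across the clause boundary.
Truth condition: for no (d,w) with located(d,w) does photographed(d,w) hold.
Restrictor pairs — does the scope hold? (d1,w2):holds  (d1,w8):holds  (d2,w6):fails  (d3,w1):fails  (d3,w3):fails  (d3,w7):holds  (d3,w8):holds  (d3,w9):fails  (d4,w2):fails  (d4,w5):fails  (d4,w6):holds  (d4,w9):fails  (d5,w1):fails  (d5,w2):holds  (d5,w9):holds
Scope holds for 7 pair(s), so the sentence is false.

False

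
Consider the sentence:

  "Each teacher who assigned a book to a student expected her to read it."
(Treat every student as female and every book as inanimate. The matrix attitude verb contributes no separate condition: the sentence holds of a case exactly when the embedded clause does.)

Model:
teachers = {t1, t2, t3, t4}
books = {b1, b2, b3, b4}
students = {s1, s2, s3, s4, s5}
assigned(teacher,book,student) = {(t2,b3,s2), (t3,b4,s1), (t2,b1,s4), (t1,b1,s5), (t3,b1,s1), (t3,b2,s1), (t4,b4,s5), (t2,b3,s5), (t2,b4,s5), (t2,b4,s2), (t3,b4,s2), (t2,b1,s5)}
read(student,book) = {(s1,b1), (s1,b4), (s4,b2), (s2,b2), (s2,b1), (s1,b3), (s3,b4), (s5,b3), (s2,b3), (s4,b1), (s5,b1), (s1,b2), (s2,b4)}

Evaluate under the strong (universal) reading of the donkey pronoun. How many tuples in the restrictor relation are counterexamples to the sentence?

2

"her" takes "a student" as antecedent and "it" takes "a book"; both are donkey pronouns co-varying with the restrictor.
Strong reading: for every (t,b,s) with assigned(t,b,s), read(s,b).
Restrictor triples: (t1,b1,s5)→read(s5,b1) ✓  (t2,b1,s4)→read(s4,b1) ✓  (t2,b1,s5)→read(s5,b1) ✓  (t2,b3,s2)→read(s2,b3) ✓  (t2,b3,s5)→read(s5,b3) ✓  (t2,b4,s2)→read(s2,b4) ✓  (t2,b4,s5)→read(s5,b4) ✗  (t3,b1,s1)→read(s1,b1) ✓  (t3,b2,s1)→read(s1,b2) ✓  (t3,b4,s1)→read(s1,b4) ✓  (t3,b4,s2)→read(s2,b4) ✓  (t4,b4,s5)→read(s5,b4) ✗
Counterexamples (restrictor triples failing the scope): 2.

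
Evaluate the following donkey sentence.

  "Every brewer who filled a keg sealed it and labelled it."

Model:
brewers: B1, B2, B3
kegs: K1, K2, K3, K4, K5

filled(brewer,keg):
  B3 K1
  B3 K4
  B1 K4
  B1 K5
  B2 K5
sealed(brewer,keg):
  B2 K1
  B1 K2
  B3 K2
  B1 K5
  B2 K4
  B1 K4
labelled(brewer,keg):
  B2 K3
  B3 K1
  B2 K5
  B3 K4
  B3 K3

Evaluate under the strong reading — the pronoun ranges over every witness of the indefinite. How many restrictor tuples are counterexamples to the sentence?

5

"it" takes "a keg" as antecedent — a donkey pronoun bound across the clause boundary.
Strong reading: for every (b,k) with filled(b,k), sealed(b,k) ∧ labelled(b,k).
Restrictor pairs: (B1,K4) ✗  (B1,K5) ✗  (B2,K5) ✗  (B3,K1) ✗  (B3,K4) ✗
Counterexamples (restrictor pairs failing the scope): 5.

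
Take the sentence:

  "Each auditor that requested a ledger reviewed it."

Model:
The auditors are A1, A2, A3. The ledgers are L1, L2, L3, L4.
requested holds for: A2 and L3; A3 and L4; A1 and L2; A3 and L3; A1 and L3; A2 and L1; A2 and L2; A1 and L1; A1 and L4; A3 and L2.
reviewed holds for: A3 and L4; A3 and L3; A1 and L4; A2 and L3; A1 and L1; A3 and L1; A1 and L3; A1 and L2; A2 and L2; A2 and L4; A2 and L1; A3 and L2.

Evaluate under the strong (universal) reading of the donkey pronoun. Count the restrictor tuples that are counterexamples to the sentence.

"it" takes "a ledger" as antecedent — a donkey pronoun bound across the clause boundary.
Strong reading: for every (a,l) with requested(a,l), reviewed(a,l).
Restrictor pairs: (A1,L1) ✓  (A1,L2) ✓  (A1,L3) ✓  (A1,L4) ✓  (A2,L1) ✓  (A2,L2) ✓  (A2,L3) ✓  (A3,L2) ✓  (A3,L3) ✓  (A3,L4) ✓
Counterexamples (restrictor pairs failing the scope): 0.

0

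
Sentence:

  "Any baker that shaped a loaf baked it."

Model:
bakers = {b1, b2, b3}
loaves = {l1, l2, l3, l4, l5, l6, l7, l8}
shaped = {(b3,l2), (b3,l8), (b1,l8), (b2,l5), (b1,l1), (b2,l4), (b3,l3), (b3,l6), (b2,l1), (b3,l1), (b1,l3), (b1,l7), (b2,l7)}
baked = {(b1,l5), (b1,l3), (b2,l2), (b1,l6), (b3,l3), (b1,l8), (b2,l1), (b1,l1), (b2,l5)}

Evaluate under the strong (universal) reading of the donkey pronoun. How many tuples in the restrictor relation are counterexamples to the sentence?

7

"it" takes "a loaf" as antecedent — a donkey pronoun bound across the clause boundary.
Strong reading: for every (b,l) with shaped(b,l), baked(b,l).
Restrictor pairs: (b1,l1) ✓  (b1,l3) ✓  (b1,l7) ✗  (b1,l8) ✓  (b2,l1) ✓  (b2,l4) ✗  (b2,l5) ✓  (b2,l7) ✗  (b3,l1) ✗  (b3,l2) ✗  (b3,l3) ✓  (b3,l6) ✗  (b3,l8) ✗
Counterexamples (restrictor pairs failing the scope): 7.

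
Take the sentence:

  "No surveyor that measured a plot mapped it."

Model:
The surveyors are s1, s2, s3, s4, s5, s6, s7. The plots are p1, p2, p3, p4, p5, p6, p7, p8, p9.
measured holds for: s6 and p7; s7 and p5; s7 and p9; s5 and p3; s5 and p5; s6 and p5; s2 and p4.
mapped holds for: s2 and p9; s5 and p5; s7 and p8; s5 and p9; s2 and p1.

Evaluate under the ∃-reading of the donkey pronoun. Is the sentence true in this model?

False

"it" takes "a plot" as antecedent — a donkey pronoun bound across the clause boundary.
Truth condition: for no (s,p) with measured(s,p) does mapped(s,p) hold.
Restrictor pairs — does the scope hold? (s2,p4):fails  (s5,p3):fails  (s5,p5):holds  (s6,p5):fails  (s6,p7):fails  (s7,p5):fails  (s7,p9):fails
Scope holds for 1 pair(s), so the sentence is false.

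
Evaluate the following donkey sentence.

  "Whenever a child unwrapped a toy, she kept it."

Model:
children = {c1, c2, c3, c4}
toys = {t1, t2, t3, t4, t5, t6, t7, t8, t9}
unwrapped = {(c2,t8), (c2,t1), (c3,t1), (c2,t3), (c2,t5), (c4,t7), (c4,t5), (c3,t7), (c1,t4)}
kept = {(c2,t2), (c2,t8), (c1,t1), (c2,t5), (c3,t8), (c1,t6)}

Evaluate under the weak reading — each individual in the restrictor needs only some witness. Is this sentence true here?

False

"it" takes "a toy" as antecedent — a donkey pronoun bound across the clause boundary.
Weak reading: every child c with some unwrapped-toy has at least one unwrapped-toy t such that kept(c,t).
Per child: c1:✗  c2:✓  c3:✗  c4:✗
c1 has no witness among its unwrapped-toys.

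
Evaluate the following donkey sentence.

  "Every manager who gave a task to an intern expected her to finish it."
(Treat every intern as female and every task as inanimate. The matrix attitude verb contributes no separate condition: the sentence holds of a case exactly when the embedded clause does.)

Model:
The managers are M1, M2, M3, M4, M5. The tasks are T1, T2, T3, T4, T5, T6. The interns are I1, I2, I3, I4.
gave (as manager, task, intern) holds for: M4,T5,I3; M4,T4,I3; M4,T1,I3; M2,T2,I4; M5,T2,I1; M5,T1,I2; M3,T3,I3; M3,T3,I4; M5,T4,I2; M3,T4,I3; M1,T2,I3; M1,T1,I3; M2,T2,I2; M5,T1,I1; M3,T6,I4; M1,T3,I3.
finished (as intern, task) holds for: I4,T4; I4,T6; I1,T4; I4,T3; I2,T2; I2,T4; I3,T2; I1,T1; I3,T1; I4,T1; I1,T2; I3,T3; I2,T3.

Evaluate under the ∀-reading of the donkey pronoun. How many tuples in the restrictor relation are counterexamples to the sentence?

"her" takes "an intern" as antecedent and "it" takes "a task"; both are donkey pronouns co-varying with the restrictor.
Strong reading: for every (m,t,i) with gave(m,t,i), finished(i,t).
Restrictor triples: (M1,T1,I3)→finished(I3,T1) ✓  (M1,T2,I3)→finished(I3,T2) ✓  (M1,T3,I3)→finished(I3,T3) ✓  (M2,T2,I2)→finished(I2,T2) ✓  (M2,T2,I4)→finished(I4,T2) ✗  (M3,T3,I3)→finished(I3,T3) ✓  (M3,T3,I4)→finished(I4,T3) ✓  (M3,T4,I3)→finished(I3,T4) ✗  (M3,T6,I4)→finished(I4,T6) ✓  (M4,T1,I3)→finished(I3,T1) ✓  (M4,T4,I3)→finished(I3,T4) ✗  (M4,T5,I3)→finished(I3,T5) ✗  (M5,T1,I1)→finished(I1,T1) ✓  (M5,T1,I2)→finished(I2,T1) ✗  (M5,T2,I1)→finished(I1,T2) ✓  (M5,T4,I2)→finished(I2,T4) ✓
Counterexamples (restrictor triples failing the scope): 5.

5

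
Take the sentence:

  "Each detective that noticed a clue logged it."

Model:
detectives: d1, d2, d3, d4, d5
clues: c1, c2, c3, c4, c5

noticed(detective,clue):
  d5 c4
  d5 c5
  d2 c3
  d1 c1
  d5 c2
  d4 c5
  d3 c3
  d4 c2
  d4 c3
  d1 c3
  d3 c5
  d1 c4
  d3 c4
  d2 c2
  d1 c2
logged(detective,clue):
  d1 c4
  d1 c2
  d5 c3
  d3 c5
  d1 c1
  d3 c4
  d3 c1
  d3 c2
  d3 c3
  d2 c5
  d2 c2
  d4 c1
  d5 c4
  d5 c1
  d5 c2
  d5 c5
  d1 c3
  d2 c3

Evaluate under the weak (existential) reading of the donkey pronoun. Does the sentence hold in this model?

False

"it" takes "a clue" as antecedent — a donkey pronoun bound across the clause boundary.
Weak reading: every detective d with some noticed-clue has at least one noticed-clue c such that logged(d,c).
Per detective: d1:✓  d2:✓  d3:✓  d4:✗  d5:✓
d4 has no witness among its noticed-clues.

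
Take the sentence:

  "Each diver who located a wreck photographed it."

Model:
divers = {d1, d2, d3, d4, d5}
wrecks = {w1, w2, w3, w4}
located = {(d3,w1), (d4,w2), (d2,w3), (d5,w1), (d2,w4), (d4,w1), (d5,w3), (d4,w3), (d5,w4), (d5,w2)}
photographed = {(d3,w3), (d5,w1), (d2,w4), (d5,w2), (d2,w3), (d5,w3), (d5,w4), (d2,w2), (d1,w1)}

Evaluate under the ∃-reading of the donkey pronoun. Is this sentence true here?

False

"it" takes "a wreck" as antecedent — a donkey pronoun bound across the clause boundary.
Weak reading: every diver d with some located-wreck has at least one located-wreck w such that photographed(d,w).
Per diver: d2:✓  d3:✗  d4:✗  d5:✓
d3 has no witness among its located-wrecks.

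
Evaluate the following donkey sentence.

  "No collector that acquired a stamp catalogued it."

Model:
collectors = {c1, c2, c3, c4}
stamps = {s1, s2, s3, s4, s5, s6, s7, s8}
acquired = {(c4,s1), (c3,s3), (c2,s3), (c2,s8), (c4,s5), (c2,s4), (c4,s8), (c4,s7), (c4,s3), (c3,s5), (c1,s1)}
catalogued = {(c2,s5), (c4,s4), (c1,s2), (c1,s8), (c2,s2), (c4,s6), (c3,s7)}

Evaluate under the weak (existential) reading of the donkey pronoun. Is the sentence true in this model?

True

"it" takes "a stamp" as antecedent — a donkey pronoun bound across the clause boundary.
Truth condition: for no (c,s) with acquired(c,s) does catalogued(c,s) hold.
Restrictor pairs — does the scope hold? (c1,s1):fails  (c2,s3):fails  (c2,s4):fails  (c2,s8):fails  (c3,s3):fails  (c3,s5):fails  (c4,s1):fails  (c4,s3):fails  (c4,s5):fails  (c4,s7):fails  (c4,s8):fails
Scope holds for no restrictor pair, so the sentence is true.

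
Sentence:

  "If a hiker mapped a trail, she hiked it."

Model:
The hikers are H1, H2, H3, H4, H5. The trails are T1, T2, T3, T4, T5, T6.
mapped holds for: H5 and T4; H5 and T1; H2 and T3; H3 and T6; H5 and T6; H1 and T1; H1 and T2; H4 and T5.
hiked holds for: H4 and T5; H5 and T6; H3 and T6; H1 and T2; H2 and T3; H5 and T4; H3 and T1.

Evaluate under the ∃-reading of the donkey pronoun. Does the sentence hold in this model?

True

"it" takes "a trail" as antecedent — a donkey pronoun bound across the clause boundary.
Weak reading: every hiker h with some mapped-trail has at least one mapped-trail t such that hiked(h,t).
Per hiker: H1:✓  H2:✓  H3:✓  H4:✓  H5:✓
Every hiker in the restrictor has a witness.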